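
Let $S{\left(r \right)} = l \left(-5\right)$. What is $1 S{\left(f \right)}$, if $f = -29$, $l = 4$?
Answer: $-20$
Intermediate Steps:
$S{\left(r \right)} = -20$ ($S{\left(r \right)} = 4 \left(-5\right) = -20$)
$1 S{\left(f \right)} = 1 \left(-20\right) = -20$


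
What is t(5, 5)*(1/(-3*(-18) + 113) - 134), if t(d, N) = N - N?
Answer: 0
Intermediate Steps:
t(d, N) = 0
t(5, 5)*(1/(-3*(-18) + 113) - 134) = 0*(1/(-3*(-18) + 113) - 134) = 0*(1/(54 + 113) - 134) = 0*(1/167 - 134) = 0*(-22377/167) = 0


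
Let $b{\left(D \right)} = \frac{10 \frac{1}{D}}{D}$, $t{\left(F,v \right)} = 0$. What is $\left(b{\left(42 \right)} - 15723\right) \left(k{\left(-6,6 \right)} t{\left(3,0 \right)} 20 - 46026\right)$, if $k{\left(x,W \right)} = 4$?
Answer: $\frac{35459660317}{49} \approx 7.2367 \cdot 10^{8}$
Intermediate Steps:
$b{\left(D \right)} = \frac{10}{D^{2}}$
$\left(b{\left(42 \right)} - 15723\right) \left(k{\left(-6,6 \right)} t{\left(3,0 \right)} 20 - 46026\right) = \left(\frac{10}{1764} - 15723\right) \left(4 \cdot 0 \cdot 20 - 46026\right) = \left(10 \cdot \frac{1}{1764} - 15723\right) \left(0 \cdot 20 - 46026\right) = \left(\frac{5}{882} - 15723\right) \left(0 - 46026\right) = \left(- \frac{13867681}{882}\right) \left(-46026\right) = \frac{35459660317}{49}$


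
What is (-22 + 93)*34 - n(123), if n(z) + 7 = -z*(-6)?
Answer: 1683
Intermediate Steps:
n(z) = -7 + 6*z (n(z) = -7 - z*(-6) = -7 + 6*z)
(-22 + 93)*34 - n(123) = (-22 + 93)*34 - (-7 + 6*123) = 71*34 - (-7 + 738) = 2414 - 1*731 = 2414 - 731 = 1683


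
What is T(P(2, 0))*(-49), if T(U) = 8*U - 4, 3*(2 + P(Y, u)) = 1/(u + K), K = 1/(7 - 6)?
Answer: 2548/3 ≈ 849.33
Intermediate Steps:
K = 1 (K = 1/1 = 1)
P(Y, u) = -2 + 1/(3*(1 + u)) (P(Y, u) = -2 + 1/(3*(u + 1)) = -2 + 1/(3*(1 + u)))
T(U) = -4 + 8*U
T(P(2, 0))*(-49) = (-4 + 8*((-5 - 6*0)/(3*(1 + 0))))*(-49) = (-4 + 8*((⅓)*(-5 + 0)/1))*(-49) = (-4 + 8*((⅓)*1*(-5)))*(-49) = (-4 + 8*(-5/3))*(-49) = (-4 - 40/3)*(-49) = -52/3*(-49) = 2548/3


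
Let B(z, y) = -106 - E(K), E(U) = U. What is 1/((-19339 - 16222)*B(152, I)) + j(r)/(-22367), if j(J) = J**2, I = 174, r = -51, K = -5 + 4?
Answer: -9711864538/83516253135 ≈ -0.11629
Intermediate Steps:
K = -1
B(z, y) = -105 (B(z, y) = -106 - 1*(-1) = -106 + 1 = -105)
1/((-19339 - 16222)*B(152, I)) + j(r)/(-22367) = 1/(-19339 - 16222*(-105)) + (-51)**2/(-22367) = -1/105/(-35561) + 2601*(-1/22367) = -1/35561*(-1/105) - 2601/22367 = 1/3733905 - 2601/22367 = -9711864538/83516253135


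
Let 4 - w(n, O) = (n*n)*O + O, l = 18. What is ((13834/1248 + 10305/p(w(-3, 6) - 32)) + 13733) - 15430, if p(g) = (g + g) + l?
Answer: -86324029/49296 ≈ -1751.1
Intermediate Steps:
w(n, O) = 4 - O - O*n² (w(n, O) = 4 - ((n*n)*O + O) = 4 - (n²*O + O) = 4 - (O*n² + O) = 4 - (O + O*n²) = 4 + (-O - O*n²) = 4 - O - O*n²)
p(g) = 18 + 2*g (p(g) = (g + g) + 18 = 2*g + 18 = 18 + 2*g)
((13834/1248 + 10305/p(w(-3, 6) - 32)) + 13733) - 15430 = ((13834/1248 + 10305/(18 + 2*((4 - 1*6 - 1*6*(-3)²) - 32))) + 13733) - 15430 = ((13834*(1/1248) + 10305/(18 + 2*((4 - 6 - 1*6*9) - 32))) + 13733) - 15430 = ((6917/624 + 10305/(18 + 2*((4 - 6 - 54) - 32))) + 13733) - 15430 = ((6917/624 + 10305/(18 + 2*(-56 - 32))) + 13733) - 15430 = ((6917/624 + 10305/(18 + 2*(-88))) + 13733) - 15430 = ((6917/624 + 10305/(18 - 176)) + 13733) - 15430 = ((6917/624 + 10305/(-158)) + 13733) - 15430 = ((6917/624 + 10305*(-1/158)) + 13733) - 15430 = ((6917/624 - 10305/158) + 13733) - 15430 = (-2668717/49296 + 13733) - 15430 = 674313251/49296 - 15430 = -86324029/49296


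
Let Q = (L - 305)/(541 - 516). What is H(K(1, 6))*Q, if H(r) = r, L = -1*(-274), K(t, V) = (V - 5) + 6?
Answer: -217/25 ≈ -8.6800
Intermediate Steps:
K(t, V) = 1 + V (K(t, V) = (-5 + V) + 6 = 1 + V)
L = 274
Q = -31/25 (Q = (274 - 305)/(541 - 516) = -31/25 ≈ -1.2400)
H(K(1, 6))*Q = (1 + 6)*(-31/25) = 7*(-31/25) = -217/25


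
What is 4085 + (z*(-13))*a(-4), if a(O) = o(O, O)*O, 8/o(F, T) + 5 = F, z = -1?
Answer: 37181/9 ≈ 4131.2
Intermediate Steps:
o(F, T) = 8/(-5 + F)
a(O) = 8*O/(-5 + O) (a(O) = (8/(-5 + O))*O = 8*O/(-5 + O))
4085 + (z*(-13))*a(-4) = 4085 + (-1*(-13))*(8*(-4)/(-5 - 4)) = 4085 + 13*(8*(-4)/(-9)) = 4085 + 13*(8*(-4)*(-⅑)) = 4085 + 13*(32/9) = 4085 + 416/9 = 37181/9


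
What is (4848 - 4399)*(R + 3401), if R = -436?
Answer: 1331285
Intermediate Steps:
(4848 - 4399)*(R + 3401) = (4848 - 4399)*(-436 + 3401) = 449*2965 = 1331285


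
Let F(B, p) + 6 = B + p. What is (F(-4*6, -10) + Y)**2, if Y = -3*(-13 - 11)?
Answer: 1024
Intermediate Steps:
Y = 72 (Y = -3*(-24) = 72)
F(B, p) = -6 + B + p (F(B, p) = -6 + (B + p) = -6 + B + p)
(F(-4*6, -10) + Y)**2 = ((-6 - 4*6 - 10) + 72)**2 = ((-6 - 24 - 10) + 72)**2 = (-40 + 72)**2 = 32**2 = 1024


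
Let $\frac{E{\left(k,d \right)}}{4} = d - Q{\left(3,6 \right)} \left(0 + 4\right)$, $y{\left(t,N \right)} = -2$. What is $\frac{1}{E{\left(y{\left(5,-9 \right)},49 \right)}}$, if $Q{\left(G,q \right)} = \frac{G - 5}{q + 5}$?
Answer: $\frac{11}{2188} \approx 0.0050274$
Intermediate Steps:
$Q{\left(G,q \right)} = \frac{-5 + G}{5 + q}$ ($Q{\left(G,q \right)} = \frac{G - 5}{5 + q} = \frac{-5 + G}{5 + q}$)
$E{\left(k,d \right)} = \frac{32}{11} + 4 d$ ($E{\left(k,d \right)} = 4 \left(d - \frac{-5 + 3}{5 + 6} \left(0 + 4\right)\right) = 4 \left(d - \frac{1}{11} \left(-2\right) 4\right) = 4 \left(d - \left(- \frac{2}{11}\right) 4\right) = 4 \left(d - - \frac{8}{11}\right) = 4 \left(d + \frac{8}{11}\right) = 4 \left(\frac{8}{11} + d\right) = \frac{32}{11} + 4 d$)
$\frac{1}{E{\left(y{\left(5,-9 \right)},49 \right)}} = \frac{1}{\frac{32}{11} + 4 \cdot 49} = \frac{1}{\frac{32}{11} + 196} = \frac{1}{\frac{2188}{11}} = \frac{11}{2188}$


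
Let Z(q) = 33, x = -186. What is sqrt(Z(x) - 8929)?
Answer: 8*I*sqrt(139) ≈ 94.319*I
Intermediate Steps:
sqrt(Z(x) - 8929) = sqrt(33 - 8929) = sqrt(-8896) = 8*I*sqrt(139)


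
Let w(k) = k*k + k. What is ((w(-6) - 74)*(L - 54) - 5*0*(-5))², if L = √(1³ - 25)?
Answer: 5598912 - 418176*I*√6 ≈ 5.5989e+6 - 1.0243e+6*I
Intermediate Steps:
w(k) = k + k² (w(k) = k² + k = k + k²)
L = 2*I*√6 (L = √(1 - 25) = √(-24) = 2*I*√6 ≈ 4.899*I)
((w(-6) - 74)*(L - 54) - 5*0*(-5))² = ((-6*(1 - 6) - 74)*(2*I*√6 - 54) - 5*0*(-5))² = ((-6*(-5) - 74)*(-54 + 2*I*√6) + 0*(-5))² = ((30 - 74)*(-54 + 2*I*√6) + 0)² = (-44*(-54 + 2*I*√6) + 0)² = ((2376 - 88*I*√6) + 0)² = (2376 - 88*I*√6)²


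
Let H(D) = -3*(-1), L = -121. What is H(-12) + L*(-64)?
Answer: 7747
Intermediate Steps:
H(D) = 3
H(-12) + L*(-64) = 3 - 121*(-64) = 3 + 7744 = 7747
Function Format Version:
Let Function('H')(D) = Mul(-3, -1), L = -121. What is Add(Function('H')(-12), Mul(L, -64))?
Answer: 7747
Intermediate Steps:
Function('H')(D) = 3
Add(Function('H')(-12), Mul(L, -64)) = Add(3, Mul(-121, -64)) = Add(3, 7744) = 7747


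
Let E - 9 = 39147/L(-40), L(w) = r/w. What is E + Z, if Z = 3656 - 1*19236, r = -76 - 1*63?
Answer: -598489/139 ≈ -4305.7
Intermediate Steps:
r = -139 (r = -76 - 63 = -139)
L(w) = -139/w
Z = -15580 (Z = 3656 - 19236 = -15580)
E = 1567131/139 (E = 9 + 39147/((-139/(-40))) = 9 + 39147/((-139*(-1/40))) = 9 + 39147/(139/40) = 9 + 39147*(40/139) = 9 + 1565880/139 = 1567131/139 ≈ 11274.)
E + Z = 1567131/139 - 15580 = -598489/139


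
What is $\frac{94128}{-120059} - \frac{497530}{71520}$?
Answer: $- \frac{6646498883}{858661968} \approx -7.7405$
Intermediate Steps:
$\frac{94128}{-120059} - \frac{497530}{71520} = 94128 \left(- \frac{1}{120059}\right) - \frac{49753}{7152} = - \frac{94128}{120059} - \frac{49753}{7152} = - \frac{6646498883}{858661968}$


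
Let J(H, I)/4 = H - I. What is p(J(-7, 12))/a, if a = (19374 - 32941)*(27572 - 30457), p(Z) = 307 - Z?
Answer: 383/39140795 ≈ 9.7852e-6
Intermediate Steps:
J(H, I) = -4*I + 4*H (J(H, I) = 4*(H - I) = -4*I + 4*H)
a = 39140795 (a = -13567*(-2885) = 39140795)
p(J(-7, 12))/a = (307 - (-4*12 + 4*(-7)))/39140795 = (307 - (-48 - 28))*(1/39140795) = (307 - 1*(-76))*(1/39140795) = (307 + 76)*(1/39140795) = 383*(1/39140795) = 383/39140795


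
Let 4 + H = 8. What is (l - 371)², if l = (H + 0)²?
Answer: 126025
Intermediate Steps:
H = 4 (H = -4 + 8 = 4)
l = 16 (l = (4 + 0)² = 4² = 16)
(l - 371)² = (16 - 371)² = (-355)² = 126025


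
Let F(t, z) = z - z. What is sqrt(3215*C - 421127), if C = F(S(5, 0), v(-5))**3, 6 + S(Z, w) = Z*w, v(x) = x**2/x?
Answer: I*sqrt(421127) ≈ 648.94*I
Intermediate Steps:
v(x) = x
S(Z, w) = -6 + Z*w
F(t, z) = 0
C = 0 (C = 0**3 = 0)
sqrt(3215*C - 421127) = sqrt(3215*0 - 421127) = sqrt(0 - 421127) = sqrt(-421127) = I*sqrt(421127)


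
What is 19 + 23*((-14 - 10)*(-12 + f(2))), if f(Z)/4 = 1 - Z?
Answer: 8851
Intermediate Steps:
f(Z) = 4 - 4*Z (f(Z) = 4*(1 - Z) = 4 - 4*Z)
19 + 23*((-14 - 10)*(-12 + f(2))) = 19 + 23*((-14 - 10)*(-12 + (4 - 4*2))) = 19 + 23*(-24*(-12 + (4 - 8))) = 19 + 23*(-24*(-12 - 4)) = 19 + 23*(-24*(-16)) = 19 + 23*384 = 19 + 8832 = 8851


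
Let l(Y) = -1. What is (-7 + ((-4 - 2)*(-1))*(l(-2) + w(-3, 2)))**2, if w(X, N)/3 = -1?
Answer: 961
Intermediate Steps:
w(X, N) = -3 (w(X, N) = 3*(-1) = -3)
(-7 + ((-4 - 2)*(-1))*(l(-2) + w(-3, 2)))**2 = (-7 + ((-4 - 2)*(-1))*(-1 - 3))**2 = (-7 - 6*(-1)*(-4))**2 = (-7 + 6*(-4))**2 = (-7 - 24)**2 = (-31)**2 = 961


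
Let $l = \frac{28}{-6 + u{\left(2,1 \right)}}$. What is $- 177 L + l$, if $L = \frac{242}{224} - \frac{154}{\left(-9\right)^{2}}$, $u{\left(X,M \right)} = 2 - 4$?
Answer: $\frac{428789}{3024} \approx 141.8$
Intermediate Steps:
$u{\left(X,M \right)} = -2$
$L = - \frac{7447}{9072}$ ($L = 242 \cdot \frac{1}{224} - \frac{154}{81} = \frac{121}{112} - \frac{154}{81} = - \frac{7447}{9072} \approx -0.82088$)
$l = - \frac{7}{2}$ ($l = \frac{28}{-6 - 2} = \frac{28}{-8} = 28 \left(- \frac{1}{8}\right) = - \frac{7}{2} \approx -3.5$)
$- 177 L + l = \left(-177\right) \left(- \frac{7447}{9072}\right) - \frac{7}{2} = \frac{439373}{3024} - \frac{7}{2} = \frac{428789}{3024}$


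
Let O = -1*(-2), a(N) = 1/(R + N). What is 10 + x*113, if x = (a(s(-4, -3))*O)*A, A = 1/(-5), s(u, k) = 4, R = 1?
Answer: 24/25 ≈ 0.96000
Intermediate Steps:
a(N) = 1/(1 + N)
O = 2
A = -⅕ (A = 1*(-⅕) = -⅕ ≈ -0.20000)
x = -2/25 (x = (2/(1 + 4))*(-⅕) = (2/5)*(-⅕) = ((⅕)*2)*(-⅕) = (⅖)*(-⅕) = -2/25 ≈ -0.080000)
10 + x*113 = 10 - 2/25*113 = 10 - 226/25 = 24/25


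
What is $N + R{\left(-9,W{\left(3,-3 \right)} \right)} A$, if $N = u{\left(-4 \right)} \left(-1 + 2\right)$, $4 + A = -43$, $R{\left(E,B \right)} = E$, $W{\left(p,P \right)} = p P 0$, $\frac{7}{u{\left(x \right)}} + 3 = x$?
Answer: $422$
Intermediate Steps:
$u{\left(x \right)} = \frac{7}{-3 + x}$
$W{\left(p,P \right)} = 0$ ($W{\left(p,P \right)} = P p 0 = 0$)
$A = -47$ ($A = -4 - 43 = -47$)
$N = -1$ ($N = \frac{7}{-3 - 4} \left(-1 + 2\right) = \frac{7}{-7} \cdot 1 = 7 \left(- \frac{1}{7}\right) 1 = \left(-1\right) 1 = -1$)
$N + R{\left(-9,W{\left(3,-3 \right)} \right)} A = -1 - -423 = -1 + 423 = 422$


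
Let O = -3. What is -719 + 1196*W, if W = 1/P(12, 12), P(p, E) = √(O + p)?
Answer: -961/3 ≈ -320.33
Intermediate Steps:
P(p, E) = √(-3 + p)
W = ⅓ (W = 1/(√(-3 + 12)) = 1/(√9) = 1/3 = ⅓ ≈ 0.33333)
-719 + 1196*W = -719 + 1196*(⅓) = -719 + 1196/3 = -961/3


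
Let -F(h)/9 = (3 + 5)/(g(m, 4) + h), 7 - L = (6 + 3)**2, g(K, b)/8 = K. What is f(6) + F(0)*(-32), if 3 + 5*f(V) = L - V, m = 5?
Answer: 41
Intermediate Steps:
g(K, b) = 8*K
L = -74 (L = 7 - (6 + 3)**2 = 7 - 1*9**2 = 7 - 1*81 = 7 - 81 = -74)
F(h) = -72/(40 + h) (F(h) = -9*(3 + 5)/(8*5 + h) = -72/(40 + h))
f(V) = -77/5 - V/5 (f(V) = -3/5 + (-74 - V)/5 = -3/5 + (-74/5 - V/5) = -77/5 - V/5)
f(6) + F(0)*(-32) = (-77/5 - 1/5*6) - 72/(40 + 0)*(-32) = (-77/5 - 6/5) - 72/40*(-32) = -83/5 - 72*1/40*(-32) = -83/5 - 9/5*(-32) = -83/5 + 288/5 = 41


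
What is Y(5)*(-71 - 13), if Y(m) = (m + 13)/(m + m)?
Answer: -756/5 ≈ -151.20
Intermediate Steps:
Y(m) = (13 + m)/(2*m) (Y(m) = (13 + m)/((2*m)) = (13 + m)*(1/(2*m)) = (13 + m)/(2*m))
Y(5)*(-71 - 13) = ((½)*(13 + 5)/5)*(-71 - 13) = ((½)*(⅕)*18)*(-84) = (9/5)*(-84) = -756/5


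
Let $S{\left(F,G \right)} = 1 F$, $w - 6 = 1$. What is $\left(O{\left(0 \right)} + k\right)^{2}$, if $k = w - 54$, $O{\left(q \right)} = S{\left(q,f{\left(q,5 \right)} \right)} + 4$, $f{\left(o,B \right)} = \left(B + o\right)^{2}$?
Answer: $1849$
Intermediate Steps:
$w = 7$ ($w = 6 + 1 = 7$)
$S{\left(F,G \right)} = F$
$O{\left(q \right)} = 4 + q$ ($O{\left(q \right)} = q + 4 = 4 + q$)
$k = -47$ ($k = 7 - 54 = -47$)
$\left(O{\left(0 \right)} + k\right)^{2} = \left(\left(4 + 0\right) - 47\right)^{2} = \left(4 - 47\right)^{2} = \left(-43\right)^{2} = 1849$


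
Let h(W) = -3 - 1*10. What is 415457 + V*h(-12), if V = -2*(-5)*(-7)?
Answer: 416367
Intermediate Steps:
h(W) = -13 (h(W) = -3 - 10 = -13)
V = -70 (V = 10*(-7) = -70)
415457 + V*h(-12) = 415457 - 70*(-13) = 415457 + 910 = 416367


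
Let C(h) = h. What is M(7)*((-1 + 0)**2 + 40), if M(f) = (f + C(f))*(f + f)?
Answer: 8036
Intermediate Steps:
M(f) = 4*f**2 (M(f) = (f + f)*(f + f) = (2*f)*(2*f) = 4*f**2)
M(7)*((-1 + 0)**2 + 40) = (4*7**2)*((-1 + 0)**2 + 40) = (4*49)*((-1)**2 + 40) = 196*(1 + 40) = 196*41 = 8036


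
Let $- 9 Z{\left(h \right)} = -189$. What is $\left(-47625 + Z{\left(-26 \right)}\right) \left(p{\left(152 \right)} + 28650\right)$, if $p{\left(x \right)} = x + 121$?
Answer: $-1376850492$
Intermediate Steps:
$p{\left(x \right)} = 121 + x$
$Z{\left(h \right)} = 21$ ($Z{\left(h \right)} = \left(- \frac{1}{9}\right) \left(-189\right) = 21$)
$\left(-47625 + Z{\left(-26 \right)}\right) \left(p{\left(152 \right)} + 28650\right) = \left(-47625 + 21\right) \left(\left(121 + 152\right) + 28650\right) = - 47604 \left(273 + 28650\right) = \left(-47604\right) 28923 = -1376850492$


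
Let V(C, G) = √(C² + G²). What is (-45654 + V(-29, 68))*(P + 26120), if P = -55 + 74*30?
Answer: -1291323390 + 28285*√5465 ≈ -1.2892e+9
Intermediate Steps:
P = 2165 (P = -55 + 2220 = 2165)
(-45654 + V(-29, 68))*(P + 26120) = (-45654 + √((-29)² + 68²))*(2165 + 26120) = (-45654 + √(841 + 4624))*28285 = (-45654 + √5465)*28285 = -1291323390 + 28285*√5465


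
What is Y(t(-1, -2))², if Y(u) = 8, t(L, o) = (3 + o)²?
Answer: 64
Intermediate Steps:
Y(t(-1, -2))² = 8² = 64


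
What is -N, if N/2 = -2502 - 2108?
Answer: 9220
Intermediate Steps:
N = -9220 (N = 2*(-2502 - 2108) = 2*(-4610) = -9220)
-N = -1*(-9220) = 9220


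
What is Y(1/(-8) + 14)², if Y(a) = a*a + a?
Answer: 174477681/4096 ≈ 42597.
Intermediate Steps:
Y(a) = a + a² (Y(a) = a² + a = a + a²)
Y(1/(-8) + 14)² = ((1/(-8) + 14)*(1 + (1/(-8) + 14)))² = ((-⅛ + 14)*(1 + (-⅛ + 14)))² = (111*(1 + 111/8)/8)² = ((111/8)*(119/8))² = (13209/64)² = 174477681/4096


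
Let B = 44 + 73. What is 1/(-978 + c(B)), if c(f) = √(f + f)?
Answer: -163/159375 - √26/318750 ≈ -0.0010387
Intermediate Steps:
B = 117
c(f) = √2*√f (c(f) = √(2*f) = √2*√f)
1/(-978 + c(B)) = 1/(-978 + √2*√117) = 1/(-978 + √2*(3*√13)) = 1/(-978 + 3*√26)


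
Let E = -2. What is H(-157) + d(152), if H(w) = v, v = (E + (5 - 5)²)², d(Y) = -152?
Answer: -148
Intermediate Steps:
v = 4 (v = (-2 + (5 - 5)²)² = (-2 + 0²)² = (-2 + 0)² = (-2)² = 4)
H(w) = 4
H(-157) + d(152) = 4 - 152 = -148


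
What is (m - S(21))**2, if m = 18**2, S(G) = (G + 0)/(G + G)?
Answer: 418609/4 ≈ 1.0465e+5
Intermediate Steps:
S(G) = 1/2 (S(G) = G/((2*G)) = G*(1/(2*G)) = 1/2)
m = 324
(m - S(21))**2 = (324 - 1*1/2)**2 = (324 - 1/2)**2 = (647/2)**2 = 418609/4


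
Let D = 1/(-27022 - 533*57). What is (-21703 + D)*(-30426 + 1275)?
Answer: 36316820403810/57403 ≈ 6.3266e+8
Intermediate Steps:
D = -1/57403 (D = 1/(-27022 - 30381) = 1/(-57403) = -1/57403 ≈ -1.7421e-5)
(-21703 + D)*(-30426 + 1275) = (-21703 - 1/57403)*(-30426 + 1275) = -1245817310/57403*(-29151) = 36316820403810/57403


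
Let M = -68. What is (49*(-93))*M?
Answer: 309876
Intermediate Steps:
(49*(-93))*M = (49*(-93))*(-68) = -4557*(-68) = 309876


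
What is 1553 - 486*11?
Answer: -3793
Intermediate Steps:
1553 - 486*11 = 1553 - 5346 = -3793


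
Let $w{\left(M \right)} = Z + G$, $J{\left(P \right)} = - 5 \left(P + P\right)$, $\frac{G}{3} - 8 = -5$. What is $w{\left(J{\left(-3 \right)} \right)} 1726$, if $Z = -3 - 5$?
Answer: $1726$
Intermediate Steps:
$G = 9$ ($G = 24 + 3 \left(-5\right) = 24 - 15 = 9$)
$J{\left(P \right)} = - 10 P$ ($J{\left(P \right)} = - 5 \cdot 2 P = - 10 P$)
$Z = -8$ ($Z = -3 - 5 = -8$)
$w{\left(M \right)} = 1$ ($w{\left(M \right)} = -8 + 9 = 1$)
$w{\left(J{\left(-3 \right)} \right)} 1726 = 1 \cdot 1726 = 1726$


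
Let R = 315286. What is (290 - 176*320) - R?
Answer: -371316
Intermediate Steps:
(290 - 176*320) - R = (290 - 176*320) - 1*315286 = (290 - 56320) - 315286 = -56030 - 315286 = -371316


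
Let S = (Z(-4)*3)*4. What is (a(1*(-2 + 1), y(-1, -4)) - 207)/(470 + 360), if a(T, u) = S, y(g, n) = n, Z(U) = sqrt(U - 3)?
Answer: -207/830 + 6*I*sqrt(7)/415 ≈ -0.2494 + 0.038252*I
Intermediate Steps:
Z(U) = sqrt(-3 + U)
S = 12*I*sqrt(7) (S = (sqrt(-3 - 4)*3)*4 = (sqrt(-7)*3)*4 = ((I*sqrt(7))*3)*4 = (3*I*sqrt(7))*4 = 12*I*sqrt(7) ≈ 31.749*I)
a(T, u) = 12*I*sqrt(7)
(a(1*(-2 + 1), y(-1, -4)) - 207)/(470 + 360) = (12*I*sqrt(7) - 207)/(470 + 360) = (-207 + 12*I*sqrt(7))/830 = (-207 + 12*I*sqrt(7))*(1/830) = -207/830 + 6*I*sqrt(7)/415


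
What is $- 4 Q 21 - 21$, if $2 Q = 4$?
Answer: $-189$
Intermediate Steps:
$Q = 2$ ($Q = \frac{1}{2} \cdot 4 = 2$)
$- 4 Q 21 - 21 = \left(-4\right) 2 \cdot 21 - 21 = \left(-8\right) 21 - 21 = -168 - 21 = -189$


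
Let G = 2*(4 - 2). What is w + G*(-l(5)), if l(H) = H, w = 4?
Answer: -16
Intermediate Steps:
G = 4 (G = 2*2 = 4)
w + G*(-l(5)) = 4 + 4*(-1*5) = 4 + 4*(-5) = 4 - 20 = -16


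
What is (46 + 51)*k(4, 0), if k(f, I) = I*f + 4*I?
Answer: 0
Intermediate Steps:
k(f, I) = 4*I + I*f
(46 + 51)*k(4, 0) = (46 + 51)*(0*(4 + 4)) = 97*(0*8) = 97*0 = 0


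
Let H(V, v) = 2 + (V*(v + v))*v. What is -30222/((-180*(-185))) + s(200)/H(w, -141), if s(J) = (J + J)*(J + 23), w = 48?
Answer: -1519741231/1765434650 ≈ -0.86083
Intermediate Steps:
H(V, v) = 2 + 2*V*v² (H(V, v) = 2 + (V*(2*v))*v = 2 + (2*V*v)*v = 2 + 2*V*v²)
s(J) = 2*J*(23 + J) (s(J) = (2*J)*(23 + J) = 2*J*(23 + J))
-30222/((-180*(-185))) + s(200)/H(w, -141) = -30222/((-180*(-185))) + (2*200*(23 + 200))/(2 + 2*48*(-141)²) = -30222/33300 + (2*200*223)/(2 + 2*48*19881) = -30222*1/33300 + 89200/(2 + 1908576) = -1679/1850 + 89200/1908578 = -1679/1850 + 89200*(1/1908578) = -1679/1850 + 44600/954289 = -1519741231/1765434650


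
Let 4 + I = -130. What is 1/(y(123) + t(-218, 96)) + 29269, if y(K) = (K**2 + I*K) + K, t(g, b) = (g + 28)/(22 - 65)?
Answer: 1542476257/52700 ≈ 29269.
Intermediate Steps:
I = -134 (I = -4 - 130 = -134)
t(g, b) = -28/43 - g/43 (t(g, b) = (28 + g)/(-43) = (28 + g)*(-1/43) = -28/43 - g/43)
y(K) = K**2 - 133*K (y(K) = (K**2 - 134*K) + K = K**2 - 133*K)
1/(y(123) + t(-218, 96)) + 29269 = 1/(123*(-133 + 123) + (-28/43 - 1/43*(-218))) + 29269 = 1/(123*(-10) + (-28/43 + 218/43)) + 29269 = 1/(-1230 + 190/43) + 29269 = 1/(-52700/43) + 29269 = -43/52700 + 29269 = 1542476257/52700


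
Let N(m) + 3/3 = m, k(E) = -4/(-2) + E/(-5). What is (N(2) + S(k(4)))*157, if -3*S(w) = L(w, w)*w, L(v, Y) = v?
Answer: 2041/25 ≈ 81.640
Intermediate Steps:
k(E) = 2 - E/5 (k(E) = -4*(-½) + E*(-⅕) = 2 - E/5)
S(w) = -w²/3 (S(w) = -w*w/3 = -w²/3)
N(m) = -1 + m
(N(2) + S(k(4)))*157 = ((-1 + 2) - (2 - ⅕*4)²/3)*157 = (1 - (2 - ⅘)²/3)*157 = (1 - (6/5)²/3)*157 = (1 - ⅓*36/25)*157 = (1 - 12/25)*157 = (13/25)*157 = 2041/25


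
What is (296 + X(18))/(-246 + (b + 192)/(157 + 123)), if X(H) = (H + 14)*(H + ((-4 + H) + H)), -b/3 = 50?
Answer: -12640/1639 ≈ -7.7120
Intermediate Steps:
b = -150 (b = -3*50 = -150)
X(H) = (-4 + 3*H)*(14 + H) (X(H) = (14 + H)*(H + (-4 + 2*H)) = (14 + H)*(-4 + 3*H) = (-4 + 3*H)*(14 + H))
(296 + X(18))/(-246 + (b + 192)/(157 + 123)) = (296 + (-56 + 3*18**2 + 38*18))/(-246 + (-150 + 192)/(157 + 123)) = (296 + (-56 + 3*324 + 684))/(-246 + 42/280) = (296 + (-56 + 972 + 684))/(-246 + 42*(1/280)) = (296 + 1600)/(-246 + 3/20) = 1896/(-4917/20) = 1896*(-20/4917) = -12640/1639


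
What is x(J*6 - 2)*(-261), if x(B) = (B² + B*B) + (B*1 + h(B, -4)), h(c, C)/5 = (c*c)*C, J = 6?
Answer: 5422014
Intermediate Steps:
h(c, C) = 5*C*c² (h(c, C) = 5*((c*c)*C) = 5*(c²*C) = 5*(C*c²) = 5*C*c²)
x(B) = B - 18*B² (x(B) = (B² + B*B) + (B*1 + 5*(-4)*B²) = (B² + B²) + (B - 20*B²) = 2*B² + (B - 20*B²) = B - 18*B²)
x(J*6 - 2)*(-261) = ((6*6 - 2)*(1 - 18*(6*6 - 2)))*(-261) = ((36 - 2)*(1 - 18*(36 - 2)))*(-261) = (34*(1 - 18*34))*(-261) = (34*(1 - 612))*(-261) = (34*(-611))*(-261) = -20774*(-261) = 5422014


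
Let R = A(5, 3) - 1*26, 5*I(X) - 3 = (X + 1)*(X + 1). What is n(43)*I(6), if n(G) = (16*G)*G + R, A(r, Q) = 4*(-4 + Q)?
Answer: 1536808/5 ≈ 3.0736e+5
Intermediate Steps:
A(r, Q) = -16 + 4*Q
I(X) = ⅗ + (1 + X)²/5 (I(X) = ⅗ + ((X + 1)*(X + 1))/5 = ⅗ + ((1 + X)*(1 + X))/5 = ⅗ + (1 + X)²/5)
R = -30 (R = (-16 + 4*3) - 1*26 = (-16 + 12) - 26 = -4 - 26 = -30)
n(G) = -30 + 16*G² (n(G) = (16*G)*G - 30 = 16*G² - 30 = -30 + 16*G²)
n(43)*I(6) = (-30 + 16*43²)*(⅗ + (1 + 6)²/5) = (-30 + 16*1849)*(⅗ + (⅕)*7²) = (-30 + 29584)*(⅗ + (⅕)*49) = 29554*(⅗ + 49/5) = 29554*(52/5) = 1536808/5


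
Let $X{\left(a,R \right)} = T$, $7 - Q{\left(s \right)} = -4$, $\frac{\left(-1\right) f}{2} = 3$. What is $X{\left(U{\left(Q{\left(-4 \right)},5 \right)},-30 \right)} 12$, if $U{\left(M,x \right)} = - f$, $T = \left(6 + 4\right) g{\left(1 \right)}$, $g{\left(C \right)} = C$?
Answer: $120$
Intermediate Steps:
$f = -6$ ($f = \left(-2\right) 3 = -6$)
$Q{\left(s \right)} = 11$ ($Q{\left(s \right)} = 7 - -4 = 7 + 4 = 11$)
$T = 10$ ($T = \left(6 + 4\right) 1 = 10 \cdot 1 = 10$)
$U{\left(M,x \right)} = 6$ ($U{\left(M,x \right)} = \left(-1\right) \left(-6\right) = 6$)
$X{\left(a,R \right)} = 10$
$X{\left(U{\left(Q{\left(-4 \right)},5 \right)},-30 \right)} 12 = 10 \cdot 12 = 120$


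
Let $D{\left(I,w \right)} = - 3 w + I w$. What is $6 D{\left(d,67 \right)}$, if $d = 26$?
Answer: $9246$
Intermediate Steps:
$6 D{\left(d,67 \right)} = 6 \cdot 67 \left(-3 + 26\right) = 6 \cdot 67 \cdot 23 = 6 \cdot 1541 = 9246$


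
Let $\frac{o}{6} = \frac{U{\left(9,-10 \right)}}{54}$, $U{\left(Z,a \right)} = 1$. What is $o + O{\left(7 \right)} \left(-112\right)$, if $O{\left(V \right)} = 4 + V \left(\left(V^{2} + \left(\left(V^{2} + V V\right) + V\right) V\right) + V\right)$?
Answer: $- \frac{5585327}{9} \approx -6.2059 \cdot 10^{5}$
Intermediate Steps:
$O{\left(V \right)} = 4 + V \left(V + V^{2} + V \left(V + 2 V^{2}\right)\right)$ ($O{\left(V \right)} = 4 + V \left(\left(V^{2} + \left(\left(V^{2} + V^{2}\right) + V\right) V\right) + V\right) = 4 + V \left(\left(V^{2} + \left(2 V^{2} + V\right) V\right) + V\right) = 4 + V \left(\left(V^{2} + \left(V + 2 V^{2}\right) V\right) + V\right) = 4 + V \left(\left(V^{2} + V \left(V + 2 V^{2}\right)\right) + V\right) = 4 + V \left(V + V^{2} + V \left(V + 2 V^{2}\right)\right)$)
$o = \frac{1}{9}$ ($o = 6 \cdot 1 \cdot \frac{1}{54} = 6 \cdot \frac{1}{54} = \frac{1}{9} \approx 0.11111$)
$o + O{\left(7 \right)} \left(-112\right) = \frac{1}{9} + \left(4 + 7^{2} + 2 \cdot 7^{3} + 2 \cdot 7^{4}\right) \left(-112\right) = \frac{1}{9} + \left(4 + 49 + 2 \cdot 343 + 2 \cdot 2401\right) \left(-112\right) = \frac{1}{9} + \left(4 + 49 + 686 + 4802\right) \left(-112\right) = \frac{1}{9} + 5541 \left(-112\right) = \frac{1}{9} - 620592 = - \frac{5585327}{9}$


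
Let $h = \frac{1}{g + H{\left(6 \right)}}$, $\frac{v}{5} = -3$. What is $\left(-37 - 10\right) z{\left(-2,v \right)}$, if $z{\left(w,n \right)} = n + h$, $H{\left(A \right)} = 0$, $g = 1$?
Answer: $658$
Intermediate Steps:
$v = -15$ ($v = 5 \left(-3\right) = -15$)
$h = 1$ ($h = \frac{1}{1 + 0} = 1^{-1} = 1$)
$z{\left(w,n \right)} = 1 + n$ ($z{\left(w,n \right)} = n + 1 = 1 + n$)
$\left(-37 - 10\right) z{\left(-2,v \right)} = \left(-37 - 10\right) \left(1 - 15\right) = \left(-47\right) \left(-14\right) = 658$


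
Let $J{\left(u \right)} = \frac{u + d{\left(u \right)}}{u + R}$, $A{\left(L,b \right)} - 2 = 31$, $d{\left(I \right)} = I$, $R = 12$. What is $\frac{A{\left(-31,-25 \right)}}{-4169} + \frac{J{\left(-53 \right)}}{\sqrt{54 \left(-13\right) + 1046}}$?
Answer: $- \frac{3}{379} + \frac{53 \sqrt{86}}{3526} \approx 0.13148$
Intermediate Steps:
$A{\left(L,b \right)} = 33$ ($A{\left(L,b \right)} = 2 + 31 = 33$)
$J{\left(u \right)} = \frac{2 u}{12 + u}$ ($J{\left(u \right)} = \frac{u + u}{u + 12} = \frac{2 u}{12 + u}$)
$\frac{A{\left(-31,-25 \right)}}{-4169} + \frac{J{\left(-53 \right)}}{\sqrt{54 \left(-13\right) + 1046}} = \frac{33}{-4169} + \frac{2 \left(-53\right) \frac{1}{12 - 53}}{\sqrt{54 \left(-13\right) + 1046}} = 33 \left(- \frac{1}{4169}\right) + \frac{2 \left(-53\right) \frac{1}{-41}}{\sqrt{-702 + 1046}} = - \frac{3}{379} + \frac{2 \left(-53\right) \left(- \frac{1}{41}\right)}{\sqrt{344}} = - \frac{3}{379} + \frac{106}{41 \cdot 2 \sqrt{86}} = - \frac{3}{379} + \frac{106 \frac{\sqrt{86}}{172}}{41} = - \frac{3}{379} + \frac{53 \sqrt{86}}{3526}$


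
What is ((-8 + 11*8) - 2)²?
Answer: 6084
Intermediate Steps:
((-8 + 11*8) - 2)² = ((-8 + 88) - 2)² = (80 - 2)² = 78² = 6084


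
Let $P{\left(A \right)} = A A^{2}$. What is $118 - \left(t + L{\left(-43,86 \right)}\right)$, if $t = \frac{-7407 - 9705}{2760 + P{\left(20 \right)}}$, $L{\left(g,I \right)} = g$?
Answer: $\frac{218684}{1345} \approx 162.59$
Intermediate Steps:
$P{\left(A \right)} = A^{3}$
$t = - \frac{2139}{1345}$ ($t = \frac{-7407 - 9705}{2760 + 20^{3}} = - \frac{17112}{2760 + 8000} = - \frac{17112}{10760} = \left(-17112\right) \frac{1}{10760} = - \frac{2139}{1345} \approx -1.5903$)
$118 - \left(t + L{\left(-43,86 \right)}\right) = 118 - \left(- \frac{2139}{1345} - 43\right) = 118 - - \frac{59974}{1345} = 118 + \frac{59974}{1345} = \frac{218684}{1345}$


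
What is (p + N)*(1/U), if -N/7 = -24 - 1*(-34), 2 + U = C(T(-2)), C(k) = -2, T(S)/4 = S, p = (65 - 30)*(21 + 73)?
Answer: -805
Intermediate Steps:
p = 3290 (p = 35*94 = 3290)
T(S) = 4*S
U = -4 (U = -2 - 2 = -4)
N = -70 (N = -7*(-24 - 1*(-34)) = -7*(-24 + 34) = -7*10 = -70)
(p + N)*(1/U) = (3290 - 70)*(1/(-4)) = 3220*(1*(-¼)) = 3220*(-¼) = -805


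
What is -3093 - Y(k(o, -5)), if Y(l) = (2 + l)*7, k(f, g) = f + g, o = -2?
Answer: -3058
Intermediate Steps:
Y(l) = 14 + 7*l
-3093 - Y(k(o, -5)) = -3093 - (14 + 7*(-2 - 5)) = -3093 - (14 + 7*(-7)) = -3093 - (14 - 49) = -3093 - 1*(-35) = -3093 + 35 = -3058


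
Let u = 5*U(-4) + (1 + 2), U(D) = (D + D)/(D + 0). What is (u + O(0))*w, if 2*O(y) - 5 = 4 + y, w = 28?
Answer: 490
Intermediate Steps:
O(y) = 9/2 + y/2 (O(y) = 5/2 + (4 + y)/2 = 5/2 + (2 + y/2) = 9/2 + y/2)
U(D) = 2 (U(D) = (2*D)/D = 2)
u = 13 (u = 5*2 + (1 + 2) = 10 + 3 = 13)
(u + O(0))*w = (13 + (9/2 + (½)*0))*28 = (13 + (9/2 + 0))*28 = (13 + 9/2)*28 = (35/2)*28 = 490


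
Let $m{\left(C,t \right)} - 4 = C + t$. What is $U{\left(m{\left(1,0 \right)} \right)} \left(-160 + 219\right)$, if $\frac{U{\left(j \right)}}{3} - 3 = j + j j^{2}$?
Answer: $23541$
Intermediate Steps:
$m{\left(C,t \right)} = 4 + C + t$ ($m{\left(C,t \right)} = 4 + \left(C + t\right) = 4 + C + t$)
$U{\left(j \right)} = 9 + 3 j + 3 j^{3}$ ($U{\left(j \right)} = 9 + 3 \left(j + j j^{2}\right) = 9 + 3 \left(j + j^{3}\right) = 9 + \left(3 j + 3 j^{3}\right) = 9 + 3 j + 3 j^{3}$)
$U{\left(m{\left(1,0 \right)} \right)} \left(-160 + 219\right) = \left(9 + 3 \left(4 + 1 + 0\right) + 3 \left(4 + 1 + 0\right)^{3}\right) \left(-160 + 219\right) = \left(9 + 3 \cdot 5 + 3 \cdot 5^{3}\right) 59 = \left(9 + 15 + 3 \cdot 125\right) 59 = \left(9 + 15 + 375\right) 59 = 399 \cdot 59 = 23541$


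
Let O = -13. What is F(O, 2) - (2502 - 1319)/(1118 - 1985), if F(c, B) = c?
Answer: -10088/867 ≈ -11.636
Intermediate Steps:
F(O, 2) - (2502 - 1319)/(1118 - 1985) = -13 - (2502 - 1319)/(1118 - 1985) = -13 - 1183/(-867) = -13 - 1183*(-1)/867 = -13 - 1*(-1183/867) = -13 + 1183/867 = -10088/867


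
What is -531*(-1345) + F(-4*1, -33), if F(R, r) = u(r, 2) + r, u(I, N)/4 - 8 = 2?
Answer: 714202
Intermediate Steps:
u(I, N) = 40 (u(I, N) = 32 + 4*2 = 32 + 8 = 40)
F(R, r) = 40 + r
-531*(-1345) + F(-4*1, -33) = -531*(-1345) + (40 - 33) = 714195 + 7 = 714202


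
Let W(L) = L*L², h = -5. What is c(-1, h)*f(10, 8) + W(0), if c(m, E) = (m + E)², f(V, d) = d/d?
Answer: 36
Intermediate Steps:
f(V, d) = 1
c(m, E) = (E + m)²
W(L) = L³
c(-1, h)*f(10, 8) + W(0) = (-5 - 1)²*1 + 0³ = (-6)²*1 + 0 = 36*1 + 0 = 36 + 0 = 36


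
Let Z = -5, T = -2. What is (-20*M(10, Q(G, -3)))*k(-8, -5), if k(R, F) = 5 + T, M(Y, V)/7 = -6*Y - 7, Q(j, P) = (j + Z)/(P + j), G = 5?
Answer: 28140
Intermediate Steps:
Q(j, P) = (-5 + j)/(P + j) (Q(j, P) = (j - 5)/(P + j) = (-5 + j)/(P + j))
M(Y, V) = -49 - 42*Y (M(Y, V) = 7*(-6*Y - 7) = 7*(-7 - 6*Y) = -49 - 42*Y)
k(R, F) = 3 (k(R, F) = 5 - 2 = 3)
(-20*M(10, Q(G, -3)))*k(-8, -5) = -20*(-49 - 42*10)*3 = -20*(-49 - 420)*3 = -20*(-469)*3 = 9380*3 = 28140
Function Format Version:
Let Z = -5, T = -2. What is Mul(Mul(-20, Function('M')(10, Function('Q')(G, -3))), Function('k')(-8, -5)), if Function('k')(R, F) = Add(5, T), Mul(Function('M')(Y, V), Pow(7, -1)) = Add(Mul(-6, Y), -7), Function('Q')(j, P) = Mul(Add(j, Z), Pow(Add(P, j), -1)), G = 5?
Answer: 28140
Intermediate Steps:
Function('Q')(j, P) = Mul(Pow(Add(P, j), -1), Add(-5, j)) (Function('Q')(j, P) = Mul(Add(j, -5), Pow(Add(P, j), -1)) = Mul(Add(-5, j), Pow(Add(P, j), -1)) = Mul(Pow(Add(P, j), -1), Add(-5, j)))
Function('M')(Y, V) = Add(-49, Mul(-42, Y)) (Function('M')(Y, V) = Mul(7, Add(Mul(-6, Y), -7)) = Mul(7, Add(-7, Mul(-6, Y))) = Add(-49, Mul(-42, Y)))
Function('k')(R, F) = 3 (Function('k')(R, F) = Add(5, -2) = 3)
Mul(Mul(-20, Function('M')(10, Function('Q')(G, -3))), Function('k')(-8, -5)) = Mul(Mul(-20, Add(-49, Mul(-42, 10))), 3) = Mul(Mul(-20, Add(-49, -420)), 3) = Mul(Mul(-20, -469), 3) = Mul(9380, 3) = 28140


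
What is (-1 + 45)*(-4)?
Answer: -176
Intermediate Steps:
(-1 + 45)*(-4) = 44*(-4) = -176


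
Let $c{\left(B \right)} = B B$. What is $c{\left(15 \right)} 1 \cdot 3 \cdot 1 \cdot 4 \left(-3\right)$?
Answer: $-8100$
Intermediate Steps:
$c{\left(B \right)} = B^{2}$
$c{\left(15 \right)} 1 \cdot 3 \cdot 1 \cdot 4 \left(-3\right) = 15^{2} \cdot 1 \cdot 3 \cdot 1 \cdot 4 \left(-3\right) = 225 \cdot 3 \cdot 1 \cdot 4 \left(-3\right) = 225 \cdot 3 \cdot 4 \left(-3\right) = 225 \cdot 12 \left(-3\right) = 225 \left(-36\right) = -8100$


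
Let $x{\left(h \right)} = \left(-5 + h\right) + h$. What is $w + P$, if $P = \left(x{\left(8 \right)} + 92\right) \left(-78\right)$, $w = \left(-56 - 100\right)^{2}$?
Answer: $16302$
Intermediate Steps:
$x{\left(h \right)} = -5 + 2 h$
$w = 24336$ ($w = \left(-156\right)^{2} = 24336$)
$P = -8034$ ($P = \left(\left(-5 + 2 \cdot 8\right) + 92\right) \left(-78\right) = \left(\left(-5 + 16\right) + 92\right) \left(-78\right) = \left(11 + 92\right) \left(-78\right) = 103 \left(-78\right) = -8034$)
$w + P = 24336 - 8034 = 16302$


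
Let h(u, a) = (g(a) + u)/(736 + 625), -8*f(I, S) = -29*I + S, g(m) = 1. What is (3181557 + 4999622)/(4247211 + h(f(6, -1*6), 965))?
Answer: 22269169238/11560908389 ≈ 1.9262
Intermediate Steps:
f(I, S) = -S/8 + 29*I/8 (f(I, S) = -(-29*I + S)/8 = -(S - 29*I)/8 = -S/8 + 29*I/8)
h(u, a) = 1/1361 + u/1361 (h(u, a) = (1 + u)/(736 + 625) = (1 + u)/1361 = (1 + u)*(1/1361) = 1/1361 + u/1361)
(3181557 + 4999622)/(4247211 + h(f(6, -1*6), 965)) = (3181557 + 4999622)/(4247211 + (1/1361 + (-(-1)*6/8 + (29/8)*6)/1361)) = 8181179/(4247211 + (1/1361 + (-1/8*(-6) + 87/4)/1361)) = 8181179/(4247211 + (1/1361 + (3/4 + 87/4)/1361)) = 8181179/(4247211 + (1/1361 + (1/1361)*(45/2))) = 8181179/(4247211 + (1/1361 + 45/2722)) = 8181179/(4247211 + 47/2722) = 8181179/(11560908389/2722) = 8181179*(2722/11560908389) = 22269169238/11560908389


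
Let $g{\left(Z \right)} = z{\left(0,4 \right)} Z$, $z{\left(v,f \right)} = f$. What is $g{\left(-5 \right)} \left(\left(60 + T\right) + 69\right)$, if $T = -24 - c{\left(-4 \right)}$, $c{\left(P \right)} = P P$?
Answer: $-1780$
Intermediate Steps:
$c{\left(P \right)} = P^{2}$
$g{\left(Z \right)} = 4 Z$
$T = -40$ ($T = -24 - \left(-4\right)^{2} = -24 - 16 = -40$)
$g{\left(-5 \right)} \left(\left(60 + T\right) + 69\right) = 4 \left(-5\right) \left(\left(60 - 40\right) + 69\right) = - 20 \left(20 + 69\right) = \left(-20\right) 89 = -1780$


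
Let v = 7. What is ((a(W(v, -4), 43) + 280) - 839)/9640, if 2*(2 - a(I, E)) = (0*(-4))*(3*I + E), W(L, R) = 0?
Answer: -557/9640 ≈ -0.057780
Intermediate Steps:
a(I, E) = 2 (a(I, E) = 2 - 0*(-4)*(3*I + E)/2 = 2 - 0*(E + 3*I) = 2 - ½*0 = 2 + 0 = 2)
((a(W(v, -4), 43) + 280) - 839)/9640 = ((2 + 280) - 839)/9640 = (282 - 839)*(1/9640) = -557*1/9640 = -557/9640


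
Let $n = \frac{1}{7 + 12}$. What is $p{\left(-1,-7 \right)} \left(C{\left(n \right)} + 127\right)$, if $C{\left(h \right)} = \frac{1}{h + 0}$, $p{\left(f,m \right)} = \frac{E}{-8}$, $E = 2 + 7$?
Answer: $- \frac{657}{4} \approx -164.25$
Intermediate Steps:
$E = 9$
$p{\left(f,m \right)} = - \frac{9}{8}$ ($p{\left(f,m \right)} = \frac{9}{-8} = 9 \left(- \frac{1}{8}\right) = - \frac{9}{8}$)
$n = \frac{1}{19} \approx 0.052632$
$C{\left(h \right)} = \frac{1}{h}$
$p{\left(-1,-7 \right)} \left(C{\left(n \right)} + 127\right) = - \frac{9 \left(\frac{1}{\frac{1}{19}} + 127\right)}{8} = - \frac{9 \left(19 + 127\right)}{8} = \left(- \frac{9}{8}\right) 146 = - \frac{657}{4}$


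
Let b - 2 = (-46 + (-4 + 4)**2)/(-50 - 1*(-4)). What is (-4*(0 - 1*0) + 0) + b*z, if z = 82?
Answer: 246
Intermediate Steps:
b = 3 (b = 2 + (-46 + (-4 + 4)**2)/(-50 - 1*(-4)) = 2 + (-46 + 0**2)/(-50 + 4) = 2 + (-46 + 0)/(-46) = 2 - 46*(-1/46) = 2 + 1 = 3)
(-4*(0 - 1*0) + 0) + b*z = (-4*(0 - 1*0) + 0) + 3*82 = (-4*(0 + 0) + 0) + 246 = (-4*0 + 0) + 246 = (0 + 0) + 246 = 0 + 246 = 246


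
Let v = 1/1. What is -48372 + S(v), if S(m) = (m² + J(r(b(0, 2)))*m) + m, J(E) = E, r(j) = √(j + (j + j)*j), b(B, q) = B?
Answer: -48370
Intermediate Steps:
r(j) = √(j + 2*j²) (r(j) = √(j + (2*j)*j) = √(j + 2*j²))
v = 1
S(m) = m + m² (S(m) = (m² + √(0*(1 + 2*0))*m) + m = (m² + √(0*(1 + 0))*m) + m = (m² + √(0*1)*m) + m = (m² + √0*m) + m = (m² + 0*m) + m = (m² + 0) + m = m² + m = m + m²)
-48372 + S(v) = -48372 + 1*(1 + 1) = -48372 + 1*2 = -48372 + 2 = -48370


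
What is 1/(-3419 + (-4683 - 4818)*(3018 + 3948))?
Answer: -1/66187385 ≈ -1.5109e-8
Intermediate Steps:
1/(-3419 + (-4683 - 4818)*(3018 + 3948)) = 1/(-3419 - 9501*6966) = 1/(-3419 - 66183966) = 1/(-66187385) = -1/66187385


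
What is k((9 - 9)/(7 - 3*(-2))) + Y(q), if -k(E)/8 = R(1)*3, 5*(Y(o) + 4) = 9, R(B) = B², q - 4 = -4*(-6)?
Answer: -131/5 ≈ -26.200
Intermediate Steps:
q = 28 (q = 4 - 4*(-6) = 4 + 24 = 28)
Y(o) = -11/5 (Y(o) = -4 + (⅕)*9 = -4 + 9/5 = -11/5)
k(E) = -24 (k(E) = -8*1²*3 = -8*3 = -24)
k((9 - 9)/(7 - 3*(-2))) + Y(q) = -24 - 11/5 = -131/5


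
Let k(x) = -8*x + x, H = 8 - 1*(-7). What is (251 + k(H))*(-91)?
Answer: -13286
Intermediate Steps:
H = 15 (H = 8 + 7 = 15)
k(x) = -7*x
(251 + k(H))*(-91) = (251 - 7*15)*(-91) = (251 - 105)*(-91) = 146*(-91) = -13286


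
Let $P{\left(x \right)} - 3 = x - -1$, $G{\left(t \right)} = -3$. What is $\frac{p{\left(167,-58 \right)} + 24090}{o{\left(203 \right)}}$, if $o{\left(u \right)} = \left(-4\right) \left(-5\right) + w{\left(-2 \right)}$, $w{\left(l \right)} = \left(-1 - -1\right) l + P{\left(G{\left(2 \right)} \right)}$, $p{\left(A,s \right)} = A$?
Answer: $\frac{24257}{21} \approx 1155.1$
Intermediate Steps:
$P{\left(x \right)} = 4 + x$ ($P{\left(x \right)} = 3 + \left(x - -1\right) = 3 + \left(x + 1\right) = 3 + \left(1 + x\right) = 4 + x$)
$w{\left(l \right)} = 1$ ($w{\left(l \right)} = \left(-1 - -1\right) l + \left(4 - 3\right) = \left(-1 + 1\right) l + 1 = 0 l + 1 = 0 + 1 = 1$)
$o{\left(u \right)} = 21$ ($o{\left(u \right)} = \left(-4\right) \left(-5\right) + 1 = 20 + 1 = 21$)
$\frac{p{\left(167,-58 \right)} + 24090}{o{\left(203 \right)}} = \frac{167 + 24090}{21} = 24257 \cdot \frac{1}{21} = \frac{24257}{21}$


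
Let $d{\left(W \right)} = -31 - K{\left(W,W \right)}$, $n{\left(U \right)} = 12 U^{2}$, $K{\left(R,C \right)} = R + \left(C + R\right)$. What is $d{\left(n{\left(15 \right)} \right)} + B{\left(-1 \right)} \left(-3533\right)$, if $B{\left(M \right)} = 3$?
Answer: $-18730$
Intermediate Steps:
$K{\left(R,C \right)} = C + 2 R$
$d{\left(W \right)} = -31 - 3 W$ ($d{\left(W \right)} = -31 - \left(W + 2 W\right) = -31 - 3 W$)
$d{\left(n{\left(15 \right)} \right)} + B{\left(-1 \right)} \left(-3533\right) = \left(-31 - 3 \cdot 12 \cdot 15^{2}\right) + 3 \left(-3533\right) = \left(-31 - 3 \cdot 12 \cdot 225\right) - 10599 = \left(-31 - 8100\right) - 10599 = -8131 - 10599 = -18730$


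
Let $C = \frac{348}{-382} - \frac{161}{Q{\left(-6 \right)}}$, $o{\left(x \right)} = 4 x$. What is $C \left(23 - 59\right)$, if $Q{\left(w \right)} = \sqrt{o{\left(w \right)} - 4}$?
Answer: $\frac{6264}{191} - 414 i \sqrt{7} \approx 32.796 - 1095.3 i$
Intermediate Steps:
$Q{\left(w \right)} = \sqrt{-4 + 4 w}$ ($Q{\left(w \right)} = \sqrt{4 w - 4} = \sqrt{-4 + 4 w}$)
$C = - \frac{174}{191} + \frac{23 i \sqrt{7}}{2}$ ($C = \frac{348}{-382} - \frac{161}{2 \sqrt{-1 - 6}} = 348 \left(- \frac{1}{382}\right) - \frac{161}{2 \sqrt{-7}} = - \frac{174}{191} - \frac{161}{2 i \sqrt{7}} = - \frac{174}{191} - 161 \left(- \frac{i \sqrt{7}}{14}\right) = - \frac{174}{191} + \frac{23 i \sqrt{7}}{2} \approx -0.91099 + 30.426 i$)
$C \left(23 - 59\right) = \left(- \frac{174}{191} + \frac{23 i \sqrt{7}}{2}\right) \left(23 - 59\right) = \left(- \frac{174}{191} + \frac{23 i \sqrt{7}}{2}\right) \left(-36\right) = \frac{6264}{191} - 414 i \sqrt{7}$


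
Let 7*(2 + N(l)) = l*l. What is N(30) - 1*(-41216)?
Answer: 289398/7 ≈ 41343.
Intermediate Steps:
N(l) = -2 + l²/7 (N(l) = -2 + (l*l)/7 = -2 + l²/7)
N(30) - 1*(-41216) = (-2 + (⅐)*30²) - 1*(-41216) = (-2 + (⅐)*900) + 41216 = (-2 + 900/7) + 41216 = 886/7 + 41216 = 289398/7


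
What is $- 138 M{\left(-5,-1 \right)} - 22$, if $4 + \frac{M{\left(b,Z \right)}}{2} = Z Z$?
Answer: $806$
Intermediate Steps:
$M{\left(b,Z \right)} = -8 + 2 Z^{2}$ ($M{\left(b,Z \right)} = -8 + 2 Z Z = -8 + 2 Z^{2}$)
$- 138 M{\left(-5,-1 \right)} - 22 = - 138 \left(-8 + 2 \left(-1\right)^{2}\right) - 22 = - 138 \left(-8 + 2 \cdot 1\right) - 22 = - 138 \left(-8 + 2\right) - 22 = \left(-138\right) \left(-6\right) - 22 = 828 - 22 = 806$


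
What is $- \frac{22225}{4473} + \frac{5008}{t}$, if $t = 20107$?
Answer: $- \frac{60639613}{12848373} \approx -4.7196$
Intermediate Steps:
$- \frac{22225}{4473} + \frac{5008}{t} = - \frac{22225}{4473} + \frac{5008}{20107} = \left(-22225\right) \frac{1}{4473} + 5008 \cdot \frac{1}{20107} = - \frac{3175}{639} + \frac{5008}{20107} = - \frac{60639613}{12848373}$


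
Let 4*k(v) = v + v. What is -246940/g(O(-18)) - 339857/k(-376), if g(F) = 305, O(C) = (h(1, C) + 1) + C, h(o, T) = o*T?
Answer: 243539/244 ≈ 998.11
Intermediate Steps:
h(o, T) = T*o
O(C) = 1 + 2*C (O(C) = (C*1 + 1) + C = (C + 1) + C = (1 + C) + C = 1 + 2*C)
k(v) = v/2 (k(v) = (v + v)/4 = (2*v)/4 = v/2)
-246940/g(O(-18)) - 339857/k(-376) = -246940/305 - 339857/((½)*(-376)) = -246940*1/305 - 339857/(-188) = -49388/61 - 339857*(-1/188) = -49388/61 + 7231/4 = 243539/244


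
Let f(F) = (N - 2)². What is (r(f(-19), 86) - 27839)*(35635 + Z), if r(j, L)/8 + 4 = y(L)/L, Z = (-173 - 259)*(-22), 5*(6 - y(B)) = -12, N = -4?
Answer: -270477266483/215 ≈ -1.2580e+9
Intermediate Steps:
y(B) = 42/5 (y(B) = 6 - ⅕*(-12) = 6 + 12/5 = 42/5)
Z = 9504 (Z = -432*(-22) = 9504)
f(F) = 36 (f(F) = (-4 - 2)² = (-6)² = 36)
r(j, L) = -32 + 336/(5*L) (r(j, L) = -32 + 8*(42/(5*L)) = -32 + 336/(5*L))
(r(f(-19), 86) - 27839)*(35635 + Z) = ((-32 + (336/5)/86) - 27839)*(35635 + 9504) = ((-32 + (336/5)*(1/86)) - 27839)*45139 = ((-32 + 168/215) - 27839)*45139 = (-6712/215 - 27839)*45139 = -5992097/215*45139 = -270477266483/215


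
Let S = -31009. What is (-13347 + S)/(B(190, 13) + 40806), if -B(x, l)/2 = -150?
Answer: -1706/1581 ≈ -1.0791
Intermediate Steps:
B(x, l) = 300 (B(x, l) = -2*(-150) = 300)
(-13347 + S)/(B(190, 13) + 40806) = (-13347 - 31009)/(300 + 40806) = -44356/41106 = -44356*1/41106 = -1706/1581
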